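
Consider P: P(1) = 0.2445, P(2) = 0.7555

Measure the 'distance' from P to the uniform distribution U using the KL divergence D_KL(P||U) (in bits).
0.1976 bits

U(i) = 1/2 for all i

D_KL(P||U) = Σ P(x) log₂(P(x) / (1/2))
           = Σ P(x) log₂(P(x)) + log₂(2)
           = log₂(2) - H(P)

H(P) = -Σ P(x) log₂(P(x)):
  -P(1)·log₂(P(1)) = -(0.2445)·log₂(0.2445) = 0.49685
  -P(2)·log₂(P(2)) = -(0.7555)·log₂(0.7555) = 0.30560
H(P) = 0.49685 + 0.30560 = 0.80245 bits

log₂(2) = 1.00000 bits

D_KL(P||U) = 1.00000 - 0.80245 = 0.19755 ≈ 0.1976 bits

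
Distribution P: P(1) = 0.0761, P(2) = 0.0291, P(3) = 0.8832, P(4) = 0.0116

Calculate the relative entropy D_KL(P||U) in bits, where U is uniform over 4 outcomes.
1.3359 bits

U(i) = 1/4 for all i

D_KL(P||U) = Σ P(x) log₂(P(x) / (1/4))
           = Σ P(x) log₂(P(x)) + log₂(4)
           = log₂(4) - H(P)

H(P) = -Σ P(x) log₂(P(x)):
  -P(1)·log₂(P(1)) = -(0.0761)·log₂(0.0761) = 0.28278
  -P(2)·log₂(P(2)) = -(0.0291)·log₂(0.0291) = 0.14849
  -P(3)·log₂(P(3)) = -(0.8832)·log₂(0.8832) = 0.15826
  -P(4)·log₂(P(4)) = -(0.0116)·log₂(0.0116) = 0.07458
H(P) = 0.28278 + 0.14849 + 0.15826 + 0.07458 = 0.66411 bits

log₂(4) = 2.00000 bits

D_KL(P||U) = 2.00000 - 0.66411 = 1.33589 ≈ 1.3359 bits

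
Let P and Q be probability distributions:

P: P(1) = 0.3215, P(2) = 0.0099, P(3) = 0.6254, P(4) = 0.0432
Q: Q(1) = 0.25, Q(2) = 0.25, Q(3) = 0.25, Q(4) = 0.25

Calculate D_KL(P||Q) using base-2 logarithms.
0.7884 bits

D_KL(P||Q) = Σ P(x) log₂(P(x)/Q(x))

Computing term by term:
  P(1)·log₂(P(1)/Q(1)) = 0.3215·log₂(0.3215/0.25) = 0.11667
  P(2)·log₂(P(2)/Q(2)) = 0.0099·log₂(0.0099/0.25) = -0.04612
  P(3)·log₂(P(3)/Q(3)) = 0.6254·log₂(0.6254/0.25) = 0.82731
  P(4)·log₂(P(4)/Q(4)) = 0.0432·log₂(0.0432/0.25) = -0.10942

D_KL(P||Q) = 0.11667 - 0.04612 + 0.82731 - 0.10942 = 0.78844 ≈ 0.7884 bits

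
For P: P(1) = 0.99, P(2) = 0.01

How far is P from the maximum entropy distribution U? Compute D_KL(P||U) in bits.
0.9192 bits

U(i) = 1/2 for all i

D_KL(P||U) = Σ P(x) log₂(P(x) / (1/2))
           = Σ P(x) log₂(P(x)) + log₂(2)
           = log₂(2) - H(P)

H(P) = -Σ P(x) log₂(P(x)):
  -P(1)·log₂(P(1)) = -(0.99)·log₂(0.99) = 0.01435
  -P(2)·log₂(P(2)) = -(0.01)·log₂(0.01) = 0.06644
H(P) = 0.01435 + 0.06644 = 0.08079 bits

log₂(2) = 1.00000 bits

D_KL(P||U) = 1.00000 - 0.08079 = 0.91921 ≈ 0.9192 bits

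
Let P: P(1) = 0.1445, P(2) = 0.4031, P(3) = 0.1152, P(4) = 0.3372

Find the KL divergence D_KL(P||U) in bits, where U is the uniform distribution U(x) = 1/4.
0.1803 bits

U(i) = 1/4 for all i

D_KL(P||U) = Σ P(x) log₂(P(x) / (1/4))
           = Σ P(x) log₂(P(x)) + log₂(4)
           = log₂(4) - H(P)

H(P) = -Σ P(x) log₂(P(x)):
  -P(1)·log₂(P(1)) = -(0.1445)·log₂(0.1445) = 0.40328
  -P(2)·log₂(P(2)) = -(0.4031)·log₂(0.4031) = 0.52838
  -P(3)·log₂(P(3)) = -(0.1152)·log₂(0.1152) = 0.35917
  -P(4)·log₂(P(4)) = -(0.3372)·log₂(0.3372) = 0.52884
H(P) = 0.40328 + 0.52838 + 0.35917 + 0.52884 = 1.81967 bits

log₂(4) = 2.00000 bits

D_KL(P||U) = 2.00000 - 1.81967 = 0.18033 ≈ 0.1803 bits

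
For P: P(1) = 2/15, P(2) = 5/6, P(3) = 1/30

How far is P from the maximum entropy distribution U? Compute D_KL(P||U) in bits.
0.8146 bits

U(i) = 1/3 for all i

D_KL(P||U) = Σ P(x) log₂(P(x) / (1/3))
           = Σ P(x) log₂(P(x)) + log₂(3)
           = log₂(3) - H(P)

H(P) = -Σ P(x) log₂(P(x)):
  -P(1)·log₂(P(1)) = -(2/15)·log₂(2/15) = 0.38759
  -P(2)·log₂(P(2)) = -(5/6)·log₂(5/6) = 0.21920
  -P(3)·log₂(P(3)) = -(1/30)·log₂(1/30) = 0.16356
H(P) = 0.38759 + 0.21920 + 0.16356 = 0.77035 bits

log₂(3) = 1.58496 bits

D_KL(P||U) = 1.58496 - 0.77035 = 0.81461 ≈ 0.8146 bits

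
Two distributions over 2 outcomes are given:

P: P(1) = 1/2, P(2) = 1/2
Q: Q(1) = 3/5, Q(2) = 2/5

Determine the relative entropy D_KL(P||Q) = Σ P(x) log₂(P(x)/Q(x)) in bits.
0.0294 bits

D_KL(P||Q) = Σ P(x) log₂(P(x)/Q(x))

Computing term by term:
  P(1)·log₂(P(1)/Q(1)) = (1/2)·log₂((1/2)/(3/5)) = -0.13152
  P(2)·log₂(P(2)/Q(2)) = (1/2)·log₂((1/2)/(2/5)) = 0.16096

D_KL(P||Q) = -0.13152 + 0.16096 = 0.02944 ≈ 0.0294 bits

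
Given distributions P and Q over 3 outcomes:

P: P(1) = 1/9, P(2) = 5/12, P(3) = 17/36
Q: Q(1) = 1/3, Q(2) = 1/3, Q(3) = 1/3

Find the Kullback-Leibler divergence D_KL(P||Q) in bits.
0.1953 bits

D_KL(P||Q) = Σ P(x) log₂(P(x)/Q(x))

Computing term by term:
  P(1)·log₂(P(1)/Q(1)) = (1/9)·log₂((1/9)/(1/3)) = -0.17611
  P(2)·log₂(P(2)/Q(2)) = (5/12)·log₂((5/12)/(1/3)) = 0.13414
  P(3)·log₂(P(3)/Q(3)) = (17/36)·log₂((17/36)/(1/3)) = 0.23729

D_KL(P||Q) = -0.17611 + 0.13414 + 0.23729 = 0.19532 ≈ 0.1953 bits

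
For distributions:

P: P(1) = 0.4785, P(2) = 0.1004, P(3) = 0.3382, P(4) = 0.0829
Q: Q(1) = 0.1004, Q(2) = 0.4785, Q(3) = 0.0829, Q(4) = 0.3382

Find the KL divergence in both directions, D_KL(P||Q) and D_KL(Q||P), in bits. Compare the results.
D_KL(P||Q) = 1.3696 bits, D_KL(Q||P) = 1.3696 bits. The two directions give exactly the same value for this pair.

D_KL(P||Q) = Σ P(x) log₂(P(x)/Q(x))

Computing term by term:
  P(1)·log₂(P(1)/Q(1)) = 0.4785·log₂(0.4785/0.1004) = 1.07795
  P(2)·log₂(P(2)/Q(2)) = 0.1004·log₂(0.1004/0.4785) = -0.22618
  P(3)·log₂(P(3)/Q(3)) = 0.3382·log₂(0.3382/0.0829) = 0.68602
  P(4)·log₂(P(4)/Q(4)) = 0.0829·log₂(0.0829/0.3382) = -0.16816

D_KL(P||Q) = 1.07795 - 0.22618 + 0.68602 - 0.16816 = 1.36963 ≈ 1.3696 bits

D_KL(Q||P) = Σ Q(x) log₂(Q(x)/P(x))

Computing term by term:
  Q(1)·log₂(Q(1)/P(1)) = 0.1004·log₂(0.1004/0.4785) = -0.22618
  Q(2)·log₂(Q(2)/P(2)) = 0.4785·log₂(0.4785/0.1004) = 1.07795
  Q(3)·log₂(Q(3)/P(3)) = 0.0829·log₂(0.0829/0.3382) = -0.16816
  Q(4)·log₂(Q(4)/P(4)) = 0.3382·log₂(0.3382/0.0829) = 0.68602

D_KL(Q||P) = -0.22618 + 1.07795 - 0.16816 + 0.68602 = 1.36963 ≈ 1.3696 bits

These ARE equal here. Q is P with outcomes relabeled (Q(1) = P(2), Q(2) = P(1), Q(3) = P(4), Q(4) = P(3)) by a relabeling that is its own inverse, so the two sums contain exactly the same terms in a different order. This is a special case — KL divergence is not symmetric in general: D_KL(P||Q) ≠ D_KL(Q||P) for most P, Q.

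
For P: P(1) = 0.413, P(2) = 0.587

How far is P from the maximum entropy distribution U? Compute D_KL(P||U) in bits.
0.0220 bits

U(i) = 1/2 for all i

D_KL(P||U) = Σ P(x) log₂(P(x) / (1/2))
           = Σ P(x) log₂(P(x)) + log₂(2)
           = log₂(2) - H(P)

H(P) = -Σ P(x) log₂(P(x)):
  -P(1)·log₂(P(1)) = -(0.413)·log₂(0.413) = 0.52690
  -P(2)·log₂(P(2)) = -(0.587)·log₂(0.587) = 0.45115
H(P) = 0.52690 + 0.45115 = 0.97805 bits

log₂(2) = 1.00000 bits

D_KL(P||U) = 1.00000 - 0.97805 = 0.02195 ≈ 0.0220 bits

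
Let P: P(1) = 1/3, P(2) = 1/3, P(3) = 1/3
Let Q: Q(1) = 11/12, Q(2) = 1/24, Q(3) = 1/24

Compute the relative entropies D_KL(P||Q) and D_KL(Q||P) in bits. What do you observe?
D_KL(P||Q) = 1.5135 bits, D_KL(Q||P) = 1.0878 bits. The two directions give different values (D_KL(P||Q) exceeds D_KL(Q||P) by 0.4257 bits): KL divergence is asymmetric.

D_KL(P||Q) = Σ P(x) log₂(P(x)/Q(x))

Computing term by term:
  P(1)·log₂(P(1)/Q(1)) = (1/3)·log₂((1/3)/(11/12)) = -0.48648
  P(2)·log₂(P(2)/Q(2)) = (1/3)·log₂((1/3)/(1/24)) = 1.00000
  P(3)·log₂(P(3)/Q(3)) = (1/3)·log₂((1/3)/(1/24)) = 1.00000

D_KL(P||Q) = -0.48648 + 1.00000 + 1.00000 = 1.51352 ≈ 1.5135 bits

D_KL(Q||P) = Σ Q(x) log₂(Q(x)/P(x))

Computing term by term:
  Q(1)·log₂(Q(1)/P(1)) = (11/12)·log₂((11/12)/(1/3)) = 1.33781
  Q(2)·log₂(Q(2)/P(2)) = (1/24)·log₂((1/24)/(1/3)) = -0.12500
  Q(3)·log₂(Q(3)/P(3)) = (1/24)·log₂((1/24)/(1/3)) = -0.12500

D_KL(Q||P) = 1.33781 - 0.12500 - 0.12500 = 1.08781 ≈ 1.0878 bits

These are NOT equal (difference: 0.4257 bits). KL divergence is asymmetric: D_KL(P||Q) ≠ D_KL(Q||P) in general.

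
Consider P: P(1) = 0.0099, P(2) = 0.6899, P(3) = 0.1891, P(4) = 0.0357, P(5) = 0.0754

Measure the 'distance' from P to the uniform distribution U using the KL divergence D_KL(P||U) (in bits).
0.9793 bits

U(i) = 1/5 for all i

D_KL(P||U) = Σ P(x) log₂(P(x) / (1/5))
           = Σ P(x) log₂(P(x)) + log₂(5)
           = log₂(5) - H(P)

H(P) = -Σ P(x) log₂(P(x)):
  -P(1)·log₂(P(1)) = -(0.0099)·log₂(0.0099) = 0.06592
  -P(2)·log₂(P(2)) = -(0.6899)·log₂(0.6899) = 0.36947
  -P(3)·log₂(P(3)) = -(0.1891)·log₂(0.1891) = 0.45437
  -P(4)·log₂(P(4)) = -(0.0357)·log₂(0.0357) = 0.17164
  -P(5)·log₂(P(5)) = -(0.0754)·log₂(0.0754) = 0.28119
H(P) = 0.06592 + 0.36947 + 0.45437 + 0.17164 + 0.28119 = 1.34259 bits

log₂(5) = 2.32193 bits

D_KL(P||U) = 2.32193 - 1.34259 = 0.97934 ≈ 0.9793 bits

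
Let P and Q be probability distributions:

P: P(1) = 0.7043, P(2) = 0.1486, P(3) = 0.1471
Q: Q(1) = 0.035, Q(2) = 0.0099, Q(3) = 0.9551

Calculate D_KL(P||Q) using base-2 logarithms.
3.2339 bits

D_KL(P||Q) = Σ P(x) log₂(P(x)/Q(x))

Computing term by term:
  P(1)·log₂(P(1)/Q(1)) = 0.7043·log₂(0.7043/0.035) = 3.05016
  P(2)·log₂(P(2)/Q(2)) = 0.1486·log₂(0.1486/0.0099) = 0.58071
  P(3)·log₂(P(3)/Q(3)) = 0.1471·log₂(0.1471/0.9551) = -0.39700

D_KL(P||Q) = 3.05016 + 0.58071 - 0.39700 = 3.23387 ≈ 3.2339 bits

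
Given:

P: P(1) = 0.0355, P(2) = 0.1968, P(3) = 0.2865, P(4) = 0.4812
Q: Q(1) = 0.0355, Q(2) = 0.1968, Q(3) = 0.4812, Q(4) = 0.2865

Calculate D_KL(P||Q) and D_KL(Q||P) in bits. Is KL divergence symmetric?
D_KL(P||Q) = 0.1457 bits, D_KL(Q||P) = 0.1457 bits. The two values coincide for this particular pair, but no — KL divergence is not symmetric in general.

D_KL(P||Q) = Σ P(x) log₂(P(x)/Q(x))

Computing term by term:
  P(1)·log₂(P(1)/Q(1)) = 0.0355·log₂(0.0355/0.0355) = 0.00000
  P(2)·log₂(P(2)/Q(2)) = 0.1968·log₂(0.1968/0.1968) = 0.00000
  P(3)·log₂(P(3)/Q(3)) = 0.2865·log₂(0.2865/0.4812) = -0.21433
  P(4)·log₂(P(4)/Q(4)) = 0.4812·log₂(0.4812/0.2865) = 0.35999

D_KL(P||Q) = 0.00000 + 0.00000 - 0.21433 + 0.35999 = 0.14566 ≈ 0.1457 bits

D_KL(Q||P) = Σ Q(x) log₂(Q(x)/P(x))

Computing term by term:
  Q(1)·log₂(Q(1)/P(1)) = 0.0355·log₂(0.0355/0.0355) = 0.00000
  Q(2)·log₂(Q(2)/P(2)) = 0.1968·log₂(0.1968/0.1968) = 0.00000
  Q(3)·log₂(Q(3)/P(3)) = 0.4812·log₂(0.4812/0.2865) = 0.35999
  Q(4)·log₂(Q(4)/P(4)) = 0.2865·log₂(0.2865/0.4812) = -0.21433

D_KL(Q||P) = 0.00000 + 0.00000 + 0.35999 - 0.21433 = 0.14566 ≈ 0.1457 bits

These ARE equal here. Q is P with outcomes relabeled (Q(3) = P(4), Q(4) = P(3)) by a relabeling that is its own inverse, so the two sums contain exactly the same terms in a different order. This is a special case — KL divergence is not symmetric in general: D_KL(P||Q) ≠ D_KL(Q||P) for most P, Q.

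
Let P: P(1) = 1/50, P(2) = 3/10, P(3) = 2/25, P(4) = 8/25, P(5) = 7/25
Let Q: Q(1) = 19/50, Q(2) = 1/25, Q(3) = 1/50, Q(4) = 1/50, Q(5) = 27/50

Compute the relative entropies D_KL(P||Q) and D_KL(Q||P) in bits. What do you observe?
D_KL(P||Q) = 1.9618 bits, D_KL(Q||P) = 1.8896 bits. The two directions give different values (D_KL(P||Q) exceeds D_KL(Q||P) by 0.0722 bits): KL divergence is asymmetric.

D_KL(P||Q) = Σ P(x) log₂(P(x)/Q(x))

Computing term by term:
  P(1)·log₂(P(1)/Q(1)) = (1/50)·log₂((1/50)/(19/50)) = -0.08496
  P(2)·log₂(P(2)/Q(2)) = (3/10)·log₂((3/10)/(1/25)) = 0.87207
  P(3)·log₂(P(3)/Q(3)) = (2/25)·log₂((2/25)/(1/50)) = 0.16000
  P(4)·log₂(P(4)/Q(4)) = (8/25)·log₂((8/25)/(1/50)) = 1.28000
  P(5)·log₂(P(5)/Q(5)) = (7/25)·log₂((7/25)/(27/50)) = -0.26531

D_KL(P||Q) = -0.08496 + 0.87207 + 0.16000 + 1.28000 - 0.26531 = 1.96180 ≈ 1.9618 bits

D_KL(Q||P) = Σ Q(x) log₂(Q(x)/P(x))

Computing term by term:
  Q(1)·log₂(Q(1)/P(1)) = (19/50)·log₂((19/50)/(1/50)) = 1.61421
  Q(2)·log₂(Q(2)/P(2)) = (1/25)·log₂((1/25)/(3/10)) = -0.11628
  Q(3)·log₂(Q(3)/P(3)) = (1/50)·log₂((1/50)/(2/25)) = -0.04000
  Q(4)·log₂(Q(4)/P(4)) = (1/50)·log₂((1/50)/(8/25)) = -0.08000
  Q(5)·log₂(Q(5)/P(5)) = (27/50)·log₂((27/50)/(7/25)) = 0.51167

D_KL(Q||P) = 1.61421 - 0.11628 - 0.04000 - 0.08000 + 0.51167 = 1.88960 ≈ 1.8896 bits

These are NOT equal (difference: 0.0722 bits). KL divergence is asymmetric: D_KL(P||Q) ≠ D_KL(Q||P) in general.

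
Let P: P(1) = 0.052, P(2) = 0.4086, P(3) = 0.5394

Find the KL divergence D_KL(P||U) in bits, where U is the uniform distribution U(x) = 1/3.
0.3552 bits

U(i) = 1/3 for all i

D_KL(P||U) = Σ P(x) log₂(P(x) / (1/3))
           = Σ P(x) log₂(P(x)) + log₂(3)
           = log₂(3) - H(P)

H(P) = -Σ P(x) log₂(P(x)):
  -P(1)·log₂(P(1)) = -(0.052)·log₂(0.052) = 0.22180
  -P(2)·log₂(P(2)) = -(0.4086)·log₂(0.4086) = 0.52760
  -P(3)·log₂(P(3)) = -(0.5394)·log₂(0.5394) = 0.48037
H(P) = 0.22180 + 0.52760 + 0.48037 = 1.22977 bits

log₂(3) = 1.58496 bits

D_KL(P||U) = 1.58496 - 1.22977 = 0.35519 ≈ 0.3552 bits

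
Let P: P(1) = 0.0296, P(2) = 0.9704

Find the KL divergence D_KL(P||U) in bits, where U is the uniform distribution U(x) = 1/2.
0.8076 bits

U(i) = 1/2 for all i

D_KL(P||U) = Σ P(x) log₂(P(x) / (1/2))
           = Σ P(x) log₂(P(x)) + log₂(2)
           = log₂(2) - H(P)

H(P) = -Σ P(x) log₂(P(x)):
  -P(1)·log₂(P(1)) = -(0.0296)·log₂(0.0296) = 0.15032
  -P(2)·log₂(P(2)) = -(0.9704)·log₂(0.9704) = 0.04207
H(P) = 0.15032 + 0.04207 = 0.19239 bits

log₂(2) = 1.00000 bits

D_KL(P||U) = 1.00000 - 0.19239 = 0.80761 ≈ 0.8076 bits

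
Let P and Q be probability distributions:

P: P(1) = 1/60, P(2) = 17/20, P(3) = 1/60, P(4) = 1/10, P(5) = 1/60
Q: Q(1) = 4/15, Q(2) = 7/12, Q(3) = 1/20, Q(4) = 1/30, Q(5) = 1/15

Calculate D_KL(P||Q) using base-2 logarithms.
0.4938 bits

D_KL(P||Q) = Σ P(x) log₂(P(x)/Q(x))

Computing term by term:
  P(1)·log₂(P(1)/Q(1)) = (1/60)·log₂((1/60)/(4/15)) = -0.06667
  P(2)·log₂(P(2)/Q(2)) = (17/20)·log₂((17/20)/(7/12)) = 0.46167
  P(3)·log₂(P(3)/Q(3)) = (1/60)·log₂((1/60)/(1/20)) = -0.02642
  P(4)·log₂(P(4)/Q(4)) = (1/10)·log₂((1/10)/(1/30)) = 0.15850
  P(5)·log₂(P(5)/Q(5)) = (1/60)·log₂((1/60)/(1/15)) = -0.03333

D_KL(P||Q) = -0.06667 + 0.46167 - 0.02642 + 0.15850 - 0.03333 = 0.49375 ≈ 0.4938 bits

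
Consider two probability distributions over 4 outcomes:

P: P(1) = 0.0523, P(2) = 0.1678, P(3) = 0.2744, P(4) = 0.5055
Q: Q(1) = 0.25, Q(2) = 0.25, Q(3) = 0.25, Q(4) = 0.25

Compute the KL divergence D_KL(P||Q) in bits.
0.3358 bits

D_KL(P||Q) = Σ P(x) log₂(P(x)/Q(x))

Computing term by term:
  P(1)·log₂(P(1)/Q(1)) = 0.0523·log₂(0.0523/0.25) = -0.11804
  P(2)·log₂(P(2)/Q(2)) = 0.1678·log₂(0.1678/0.25) = -0.09652
  P(3)·log₂(P(3)/Q(3)) = 0.2744·log₂(0.2744/0.25) = 0.03687
  P(4)·log₂(P(4)/Q(4)) = 0.5055·log₂(0.5055/0.25) = 0.51348

D_KL(P||Q) = -0.11804 - 0.09652 + 0.03687 + 0.51348 = 0.33579 ≈ 0.3358 bits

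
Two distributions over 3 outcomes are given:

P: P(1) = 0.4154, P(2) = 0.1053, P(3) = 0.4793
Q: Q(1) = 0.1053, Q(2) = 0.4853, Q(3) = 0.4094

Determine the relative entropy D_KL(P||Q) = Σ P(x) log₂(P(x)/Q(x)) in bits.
0.6994 bits

D_KL(P||Q) = Σ P(x) log₂(P(x)/Q(x))

Computing term by term:
  P(1)·log₂(P(1)/Q(1)) = 0.4154·log₂(0.4154/0.1053) = 0.82249
  P(2)·log₂(P(2)/Q(2)) = 0.1053·log₂(0.1053/0.4853) = -0.23212
  P(3)·log₂(P(3)/Q(3)) = 0.4793·log₂(0.4793/0.4094) = 0.10900

D_KL(P||Q) = 0.82249 - 0.23212 + 0.10900 = 0.69937 ≈ 0.6994 bits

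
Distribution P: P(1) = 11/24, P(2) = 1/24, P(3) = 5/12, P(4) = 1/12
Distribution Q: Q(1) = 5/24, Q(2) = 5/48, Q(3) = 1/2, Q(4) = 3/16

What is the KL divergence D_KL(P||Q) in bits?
0.2592 bits

D_KL(P||Q) = Σ P(x) log₂(P(x)/Q(x))

Computing term by term:
  P(1)·log₂(P(1)/Q(1)) = (11/24)·log₂((11/24)/(5/24)) = 0.52136
  P(2)·log₂(P(2)/Q(2)) = (1/24)·log₂((1/24)/(5/48)) = -0.05508
  P(3)·log₂(P(3)/Q(3)) = (5/12)·log₂((5/12)/(1/2)) = -0.10960
  P(4)·log₂(P(4)/Q(4)) = (1/12)·log₂((1/12)/(3/16)) = -0.09749

D_KL(P||Q) = 0.52136 - 0.05508 - 0.10960 - 0.09749 = 0.25919 ≈ 0.2592 bits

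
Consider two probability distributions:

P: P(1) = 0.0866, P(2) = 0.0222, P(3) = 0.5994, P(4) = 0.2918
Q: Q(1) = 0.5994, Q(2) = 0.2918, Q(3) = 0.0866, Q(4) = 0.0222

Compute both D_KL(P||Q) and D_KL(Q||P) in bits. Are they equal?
D_KL(P||Q) = 2.4332 bits, D_KL(Q||P) = 2.4332 bits. Yes, in this case they are equal (although KL divergence is not symmetric in general).

D_KL(P||Q) = Σ P(x) log₂(P(x)/Q(x))

Computing term by term:
  P(1)·log₂(P(1)/Q(1)) = 0.0866·log₂(0.0866/0.5994) = -0.24171
  P(2)·log₂(P(2)/Q(2)) = 0.0222·log₂(0.0222/0.2918) = -0.08250
  P(3)·log₂(P(3)/Q(3)) = 0.5994·log₂(0.5994/0.0866) = 1.67297
  P(4)·log₂(P(4)/Q(4)) = 0.2918·log₂(0.2918/0.0222) = 1.08443

D_KL(P||Q) = -0.24171 - 0.08250 + 1.67297 + 1.08443 = 2.43319 ≈ 2.4332 bits

D_KL(Q||P) = Σ Q(x) log₂(Q(x)/P(x))

Computing term by term:
  Q(1)·log₂(Q(1)/P(1)) = 0.5994·log₂(0.5994/0.0866) = 1.67297
  Q(2)·log₂(Q(2)/P(2)) = 0.2918·log₂(0.2918/0.0222) = 1.08443
  Q(3)·log₂(Q(3)/P(3)) = 0.0866·log₂(0.0866/0.5994) = -0.24171
  Q(4)·log₂(Q(4)/P(4)) = 0.0222·log₂(0.0222/0.2918) = -0.08250

D_KL(Q||P) = 1.67297 + 1.08443 - 0.24171 - 0.08250 = 2.43319 ≈ 2.4332 bits

These ARE equal here. Q is P with outcomes relabeled (Q(1) = P(3), Q(2) = P(4), Q(3) = P(1), Q(4) = P(2)) by a relabeling that is its own inverse, so the two sums contain exactly the same terms in a different order. This is a special case — KL divergence is not symmetric in general: D_KL(P||Q) ≠ D_KL(Q||P) for most P, Q.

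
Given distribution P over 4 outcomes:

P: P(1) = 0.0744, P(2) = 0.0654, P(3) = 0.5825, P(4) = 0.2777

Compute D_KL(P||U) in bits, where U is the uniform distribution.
0.4963 bits

U(i) = 1/4 for all i

D_KL(P||U) = Σ P(x) log₂(P(x) / (1/4))
           = Σ P(x) log₂(P(x)) + log₂(4)
           = log₂(4) - H(P)

H(P) = -Σ P(x) log₂(P(x)):
  -P(1)·log₂(P(1)) = -(0.0744)·log₂(0.0744) = 0.27889
  -P(2)·log₂(P(2)) = -(0.0654)·log₂(0.0654) = 0.25732
  -P(3)·log₂(P(3)) = -(0.5825)·log₂(0.5825) = 0.45416
  -P(4)·log₂(P(4)) = -(0.2777)·log₂(0.2777) = 0.51330
H(P) = 0.27889 + 0.25732 + 0.45416 + 0.51330 = 1.50367 bits

log₂(4) = 2.00000 bits

D_KL(P||U) = 2.00000 - 1.50367 = 0.49633 ≈ 0.4963 bits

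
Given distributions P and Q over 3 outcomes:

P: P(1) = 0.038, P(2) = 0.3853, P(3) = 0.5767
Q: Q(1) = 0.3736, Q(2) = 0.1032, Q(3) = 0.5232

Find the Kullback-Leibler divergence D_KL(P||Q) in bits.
0.6880 bits

D_KL(P||Q) = Σ P(x) log₂(P(x)/Q(x))

Computing term by term:
  P(1)·log₂(P(1)/Q(1)) = 0.038·log₂(0.038/0.3736) = -0.12530
  P(2)·log₂(P(2)/Q(2)) = 0.3853·log₂(0.3853/0.1032) = 0.73228
  P(3)·log₂(P(3)/Q(3)) = 0.5767·log₂(0.5767/0.5232) = 0.08100

D_KL(P||Q) = -0.12530 + 0.73228 + 0.08100 = 0.68798 ≈ 0.6880 bits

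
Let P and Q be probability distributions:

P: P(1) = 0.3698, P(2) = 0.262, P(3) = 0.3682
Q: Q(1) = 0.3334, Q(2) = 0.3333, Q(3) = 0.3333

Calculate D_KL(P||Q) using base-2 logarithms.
0.0172 bits

D_KL(P||Q) = Σ P(x) log₂(P(x)/Q(x))

Computing term by term:
  P(1)·log₂(P(1)/Q(1)) = 0.3698·log₂(0.3698/0.3334) = 0.05528
  P(2)·log₂(P(2)/Q(2)) = 0.262·log₂(0.262/0.3333) = -0.09098
  P(3)·log₂(P(3)/Q(3)) = 0.3682·log₂(0.3682/0.3333) = 0.05290

D_KL(P||Q) = 0.05528 - 0.09098 + 0.05290 = 0.01720 ≈ 0.0172 bits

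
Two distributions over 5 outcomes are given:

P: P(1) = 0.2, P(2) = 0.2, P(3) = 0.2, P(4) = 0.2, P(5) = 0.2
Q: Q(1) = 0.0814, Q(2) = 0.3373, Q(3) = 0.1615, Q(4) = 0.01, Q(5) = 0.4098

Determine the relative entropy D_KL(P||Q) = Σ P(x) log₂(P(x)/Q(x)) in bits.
0.8277 bits

D_KL(P||Q) = Σ P(x) log₂(P(x)/Q(x))

Computing term by term:
  P(1)·log₂(P(1)/Q(1)) = 0.2·log₂(0.2/0.0814) = 0.25938
  P(2)·log₂(P(2)/Q(2)) = 0.2·log₂(0.2/0.3373) = -0.15081
  P(3)·log₂(P(3)/Q(3)) = 0.2·log₂(0.2/0.1615) = 0.06169
  P(4)·log₂(P(4)/Q(4)) = 0.2·log₂(0.2/0.01) = 0.86439
  P(5)·log₂(P(5)/Q(5)) = 0.2·log₂(0.2/0.4098) = -0.20698

D_KL(P||Q) = 0.25938 - 0.15081 + 0.06169 + 0.86439 - 0.20698 = 0.82767 ≈ 0.8277 bits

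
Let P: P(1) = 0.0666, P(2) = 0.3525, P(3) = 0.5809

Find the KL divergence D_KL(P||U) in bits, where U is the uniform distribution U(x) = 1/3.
0.3392 bits

U(i) = 1/3 for all i

D_KL(P||U) = Σ P(x) log₂(P(x) / (1/3))
           = Σ P(x) log₂(P(x)) + log₂(3)
           = log₂(3) - H(P)

H(P) = -Σ P(x) log₂(P(x)):
  -P(1)·log₂(P(1)) = -(0.0666)·log₂(0.0666) = 0.26030
  -P(2)·log₂(P(2)) = -(0.3525)·log₂(0.3525) = 0.53027
  -P(3)·log₂(P(3)) = -(0.5809)·log₂(0.5809) = 0.45522
H(P) = 0.26030 + 0.53027 + 0.45522 = 1.24579 bits

log₂(3) = 1.58496 bits

D_KL(P||U) = 1.58496 - 1.24579 = 0.33917 ≈ 0.3392 bits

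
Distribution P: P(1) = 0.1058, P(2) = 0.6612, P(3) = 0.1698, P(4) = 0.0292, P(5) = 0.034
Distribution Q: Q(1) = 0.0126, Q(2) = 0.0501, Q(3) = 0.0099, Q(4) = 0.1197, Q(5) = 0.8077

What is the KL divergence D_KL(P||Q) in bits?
3.2673 bits

D_KL(P||Q) = Σ P(x) log₂(P(x)/Q(x))

Computing term by term:
  P(1)·log₂(P(1)/Q(1)) = 0.1058·log₂(0.1058/0.0126) = 0.32479
  P(2)·log₂(P(2)/Q(2)) = 0.6612·log₂(0.6612/0.0501) = 2.46112
  P(3)·log₂(P(3)/Q(3)) = 0.1698·log₂(0.1698/0.0099) = 0.69622
  P(4)·log₂(P(4)/Q(4)) = 0.0292·log₂(0.0292/0.1197) = -0.05943
  P(5)·log₂(P(5)/Q(5)) = 0.034·log₂(0.034/0.8077) = -0.15539

D_KL(P||Q) = 0.32479 + 2.46112 + 0.69622 - 0.05943 - 0.15539 = 3.26731 ≈ 3.2673 bits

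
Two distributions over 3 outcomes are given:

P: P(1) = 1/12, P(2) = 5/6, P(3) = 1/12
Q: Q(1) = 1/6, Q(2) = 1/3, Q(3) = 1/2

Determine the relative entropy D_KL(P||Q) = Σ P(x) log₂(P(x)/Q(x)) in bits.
0.8029 bits

D_KL(P||Q) = Σ P(x) log₂(P(x)/Q(x))

Computing term by term:
  P(1)·log₂(P(1)/Q(1)) = (1/12)·log₂((1/12)/(1/6)) = -0.08333
  P(2)·log₂(P(2)/Q(2)) = (5/6)·log₂((5/6)/(1/3)) = 1.10161
  P(3)·log₂(P(3)/Q(3)) = (1/12)·log₂((1/12)/(1/2)) = -0.21541

D_KL(P||Q) = -0.08333 + 1.10161 - 0.21541 = 0.80287 ≈ 0.8029 bits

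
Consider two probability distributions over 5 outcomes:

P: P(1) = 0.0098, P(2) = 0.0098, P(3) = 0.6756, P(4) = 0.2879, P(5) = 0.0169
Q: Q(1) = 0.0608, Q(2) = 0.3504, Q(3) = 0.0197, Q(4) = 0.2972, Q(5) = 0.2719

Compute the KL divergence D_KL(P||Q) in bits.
3.2882 bits

D_KL(P||Q) = Σ P(x) log₂(P(x)/Q(x))

Computing term by term:
  P(1)·log₂(P(1)/Q(1)) = 0.0098·log₂(0.0098/0.0608) = -0.02581
  P(2)·log₂(P(2)/Q(2)) = 0.0098·log₂(0.0098/0.3504) = -0.05057
  P(3)·log₂(P(3)/Q(3)) = 0.6756·log₂(0.6756/0.0197) = 3.44549
  P(4)·log₂(P(4)/Q(4)) = 0.2879·log₂(0.2879/0.2972) = -0.01320
  P(5)·log₂(P(5)/Q(5)) = 0.0169·log₂(0.0169/0.2719) = -0.06773

D_KL(P||Q) = -0.02581 - 0.05057 + 3.44549 - 0.01320 - 0.06773 = 3.28818 ≈ 3.2882 bits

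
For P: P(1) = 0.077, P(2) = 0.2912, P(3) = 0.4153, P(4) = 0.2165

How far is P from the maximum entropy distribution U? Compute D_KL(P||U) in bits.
0.1924 bits

U(i) = 1/4 for all i

D_KL(P||U) = Σ P(x) log₂(P(x) / (1/4))
           = Σ P(x) log₂(P(x)) + log₂(4)
           = log₂(4) - H(P)

H(P) = -Σ P(x) log₂(P(x)):
  -P(1)·log₂(P(1)) = -(0.077)·log₂(0.077) = 0.28482
  -P(2)·log₂(P(2)) = -(0.2912)·log₂(0.2912) = 0.51831
  -P(3)·log₂(P(3)) = -(0.4153)·log₂(0.4153) = 0.52651
  -P(4)·log₂(P(4)) = -(0.2165)·log₂(0.2165) = 0.47794
H(P) = 0.28482 + 0.51831 + 0.52651 + 0.47794 = 1.80758 bits

log₂(4) = 2.00000 bits

D_KL(P||U) = 2.00000 - 1.80758 = 0.19242 ≈ 0.1924 bits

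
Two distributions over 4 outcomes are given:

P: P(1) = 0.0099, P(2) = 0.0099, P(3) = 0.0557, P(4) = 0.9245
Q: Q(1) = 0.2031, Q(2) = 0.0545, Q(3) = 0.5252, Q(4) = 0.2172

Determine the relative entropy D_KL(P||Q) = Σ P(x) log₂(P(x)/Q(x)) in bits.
1.6841 bits

D_KL(P||Q) = Σ P(x) log₂(P(x)/Q(x))

Computing term by term:
  P(1)·log₂(P(1)/Q(1)) = 0.0099·log₂(0.0099/0.2031) = -0.04315
  P(2)·log₂(P(2)/Q(2)) = 0.0099·log₂(0.0099/0.0545) = -0.02436
  P(3)·log₂(P(3)/Q(3)) = 0.0557·log₂(0.0557/0.5252) = -0.18031
  P(4)·log₂(P(4)/Q(4)) = 0.9245·log₂(0.9245/0.2172) = 1.93188

D_KL(P||Q) = -0.04315 - 0.02436 - 0.18031 + 1.93188 = 1.68406 ≈ 1.6841 bits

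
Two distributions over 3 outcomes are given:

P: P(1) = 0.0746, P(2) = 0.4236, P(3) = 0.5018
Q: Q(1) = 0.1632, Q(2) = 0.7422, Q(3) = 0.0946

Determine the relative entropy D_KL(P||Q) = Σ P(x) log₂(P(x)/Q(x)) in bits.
0.7809 bits

D_KL(P||Q) = Σ P(x) log₂(P(x)/Q(x))

Computing term by term:
  P(1)·log₂(P(1)/Q(1)) = 0.0746·log₂(0.0746/0.1632) = -0.08425
  P(2)·log₂(P(2)/Q(2)) = 0.4236·log₂(0.4236/0.7422) = -0.34274
  P(3)·log₂(P(3)/Q(3)) = 0.5018·log₂(0.5018/0.0946) = 1.20793

D_KL(P||Q) = -0.08425 - 0.34274 + 1.20793 = 0.78094 ≈ 0.7809 bits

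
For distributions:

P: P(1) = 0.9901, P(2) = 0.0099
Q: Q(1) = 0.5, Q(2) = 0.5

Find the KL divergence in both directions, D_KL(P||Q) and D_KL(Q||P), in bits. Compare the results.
D_KL(P||Q) = 0.9199 bits, D_KL(Q||P) = 2.3364 bits. D_KL(Q||P) is larger than D_KL(P||Q) by 1.4165 bits; the two directions differ.

D_KL(P||Q) = Σ P(x) log₂(P(x)/Q(x))

Computing term by term:
  P(1)·log₂(P(1)/Q(1)) = 0.9901·log₂(0.9901/0.5) = 0.97589
  P(2)·log₂(P(2)/Q(2)) = 0.0099·log₂(0.0099/0.5) = -0.05602

D_KL(P||Q) = 0.97589 - 0.05602 = 0.91987 ≈ 0.9199 bits

D_KL(Q||P) = Σ Q(x) log₂(Q(x)/P(x))

Computing term by term:
  Q(1)·log₂(Q(1)/P(1)) = 0.5·log₂(0.5/0.9901) = -0.49282
  Q(2)·log₂(Q(2)/P(2)) = 0.5·log₂(0.5/0.0099) = 2.82918

D_KL(Q||P) = -0.49282 + 2.82918 = 2.33636 ≈ 2.3364 bits

These are NOT equal (difference: 1.4165 bits). KL divergence is asymmetric: D_KL(P||Q) ≠ D_KL(Q||P) in general.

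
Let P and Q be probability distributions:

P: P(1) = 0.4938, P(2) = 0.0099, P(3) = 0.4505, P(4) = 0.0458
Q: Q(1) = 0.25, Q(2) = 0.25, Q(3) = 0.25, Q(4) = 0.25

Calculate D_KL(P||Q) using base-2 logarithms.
0.7094 bits

D_KL(P||Q) = Σ P(x) log₂(P(x)/Q(x))

Computing term by term:
  P(1)·log₂(P(1)/Q(1)) = 0.4938·log₂(0.4938/0.25) = 0.48491
  P(2)·log₂(P(2)/Q(2)) = 0.0099·log₂(0.0099/0.25) = -0.04612
  P(3)·log₂(P(3)/Q(3)) = 0.4505·log₂(0.4505/0.25) = 0.38274
  P(4)·log₂(P(4)/Q(4)) = 0.0458·log₂(0.0458/0.25) = -0.11214

D_KL(P||Q) = 0.48491 - 0.04612 + 0.38274 - 0.11214 = 0.70939 ≈ 0.7094 bits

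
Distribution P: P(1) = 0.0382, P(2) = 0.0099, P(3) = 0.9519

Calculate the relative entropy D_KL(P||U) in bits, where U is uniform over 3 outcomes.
1.2714 bits

U(i) = 1/3 for all i

D_KL(P||U) = Σ P(x) log₂(P(x) / (1/3))
           = Σ P(x) log₂(P(x)) + log₂(3)
           = log₂(3) - H(P)

H(P) = -Σ P(x) log₂(P(x)):
  -P(1)·log₂(P(1)) = -(0.0382)·log₂(0.0382) = 0.17993
  -P(2)·log₂(P(2)) = -(0.0099)·log₂(0.0099) = 0.06592
  -P(3)·log₂(P(3)) = -(0.9519)·log₂(0.9519) = 0.06770
H(P) = 0.17993 + 0.06592 + 0.06770 = 0.31355 bits

log₂(3) = 1.58496 bits

D_KL(P||U) = 1.58496 - 0.31355 = 1.27141 ≈ 1.2714 bits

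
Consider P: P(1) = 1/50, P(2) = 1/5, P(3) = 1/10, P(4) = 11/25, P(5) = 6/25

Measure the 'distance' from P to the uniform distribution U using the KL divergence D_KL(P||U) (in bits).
0.3972 bits

U(i) = 1/5 for all i

D_KL(P||U) = Σ P(x) log₂(P(x) / (1/5))
           = Σ P(x) log₂(P(x)) + log₂(5)
           = log₂(5) - H(P)

H(P) = -Σ P(x) log₂(P(x)):
  -P(1)·log₂(P(1)) = -(1/50)·log₂(1/50) = 0.11288
  -P(2)·log₂(P(2)) = -(1/5)·log₂(1/5) = 0.46439
  -P(3)·log₂(P(3)) = -(1/10)·log₂(1/10) = 0.33219
  -P(4)·log₂(P(4)) = -(11/25)·log₂(11/25) = 0.52115
  -P(5)·log₂(P(5)) = -(6/25)·log₂(6/25) = 0.49413
H(P) = 0.11288 + 0.46439 + 0.33219 + 0.52115 + 0.49413 = 1.92474 bits

log₂(5) = 2.32193 bits

D_KL(P||U) = 2.32193 - 1.92474 = 0.39719 ≈ 0.3972 bits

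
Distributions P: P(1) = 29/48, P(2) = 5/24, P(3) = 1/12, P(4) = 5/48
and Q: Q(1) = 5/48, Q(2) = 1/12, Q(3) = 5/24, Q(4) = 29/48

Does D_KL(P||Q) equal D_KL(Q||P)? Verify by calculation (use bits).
D_KL(P||Q) = 1.4333 bits, D_KL(Q||P) = 1.4333 bits. Yes — for this pair D_KL(P||Q) = D_KL(Q||P).

D_KL(P||Q) = Σ P(x) log₂(P(x)/Q(x))

Computing term by term:
  P(1)·log₂(P(1)/Q(1)) = (29/48)·log₂((29/48)/(5/48)) = 1.53220
  P(2)·log₂(P(2)/Q(2)) = (5/24)·log₂((5/24)/(1/12)) = 0.27540
  P(3)·log₂(P(3)/Q(3)) = (1/12)·log₂((1/12)/(5/24)) = -0.11016
  P(4)·log₂(P(4)/Q(4)) = (5/48)·log₂((5/48)/(29/48)) = -0.26417

D_KL(P||Q) = 1.53220 + 0.27540 - 0.11016 - 0.26417 = 1.43327 ≈ 1.4333 bits

D_KL(Q||P) = Σ Q(x) log₂(Q(x)/P(x))

Computing term by term:
  Q(1)·log₂(Q(1)/P(1)) = (5/48)·log₂((5/48)/(29/48)) = -0.26417
  Q(2)·log₂(Q(2)/P(2)) = (1/12)·log₂((1/12)/(5/24)) = -0.11016
  Q(3)·log₂(Q(3)/P(3)) = (5/24)·log₂((5/24)/(1/12)) = 0.27540
  Q(4)·log₂(Q(4)/P(4)) = (29/48)·log₂((29/48)/(5/48)) = 1.53220

D_KL(Q||P) = -0.26417 - 0.11016 + 0.27540 + 1.53220 = 1.43327 ≈ 1.4333 bits

These ARE equal here. Q is P with outcomes relabeled (Q(1) = P(4), Q(2) = P(3), Q(3) = P(2), Q(4) = P(1)) by a relabeling that is its own inverse, so the two sums contain exactly the same terms in a different order. This is a special case — KL divergence is not symmetric in general: D_KL(P||Q) ≠ D_KL(Q||P) for most P, Q.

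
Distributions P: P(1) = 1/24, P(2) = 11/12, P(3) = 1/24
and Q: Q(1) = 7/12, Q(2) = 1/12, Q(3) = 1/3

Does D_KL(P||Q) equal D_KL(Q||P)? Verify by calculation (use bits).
D_KL(P||Q) = 2.8875 bits, D_KL(Q||P) = 2.9327 bits. No — D_KL(P||Q) ≠ D_KL(Q||P) for this pair.

D_KL(P||Q) = Σ P(x) log₂(P(x)/Q(x))

Computing term by term:
  P(1)·log₂(P(1)/Q(1)) = (1/24)·log₂((1/24)/(7/12)) = -0.15864
  P(2)·log₂(P(2)/Q(2)) = (11/12)·log₂((11/12)/(1/12)) = 3.17115
  P(3)·log₂(P(3)/Q(3)) = (1/24)·log₂((1/24)/(1/3)) = -0.12500

D_KL(P||Q) = -0.15864 + 3.17115 - 0.12500 = 2.88751 ≈ 2.8875 bits

D_KL(Q||P) = Σ Q(x) log₂(Q(x)/P(x))

Computing term by term:
  Q(1)·log₂(Q(1)/P(1)) = (7/12)·log₂((7/12)/(1/24)) = 2.22096
  Q(2)·log₂(Q(2)/P(2)) = (1/12)·log₂((1/12)/(11/12)) = -0.28829
  Q(3)·log₂(Q(3)/P(3)) = (1/3)·log₂((1/3)/(1/24)) = 1.00000

D_KL(Q||P) = 2.22096 - 0.28829 + 1.00000 = 2.93267 ≈ 2.9327 bits

These are NOT equal (difference: 0.0452 bits). KL divergence is asymmetric: D_KL(P||Q) ≠ D_KL(Q||P) in general.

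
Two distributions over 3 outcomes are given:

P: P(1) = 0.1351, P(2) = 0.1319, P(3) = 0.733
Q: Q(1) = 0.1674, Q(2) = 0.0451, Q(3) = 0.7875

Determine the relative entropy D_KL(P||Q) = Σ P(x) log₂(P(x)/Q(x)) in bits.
0.0866 bits

D_KL(P||Q) = Σ P(x) log₂(P(x)/Q(x))

Computing term by term:
  P(1)·log₂(P(1)/Q(1)) = 0.1351·log₂(0.1351/0.1674) = -0.04178
  P(2)·log₂(P(2)/Q(2)) = 0.1319·log₂(0.1319/0.0451) = 0.20421
  P(3)·log₂(P(3)/Q(3)) = 0.733·log₂(0.733/0.7875) = -0.07584

D_KL(P||Q) = -0.04178 + 0.20421 - 0.07584 = 0.08659 ≈ 0.0866 bits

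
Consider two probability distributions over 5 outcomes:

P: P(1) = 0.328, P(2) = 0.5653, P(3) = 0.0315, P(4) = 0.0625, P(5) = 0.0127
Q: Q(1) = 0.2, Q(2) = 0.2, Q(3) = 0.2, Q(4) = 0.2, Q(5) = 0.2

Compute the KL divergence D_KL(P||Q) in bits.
0.8421 bits

D_KL(P||Q) = Σ P(x) log₂(P(x)/Q(x))

Computing term by term:
  P(1)·log₂(P(1)/Q(1)) = 0.328·log₂(0.328/0.2) = 0.23409
  P(2)·log₂(P(2)/Q(2)) = 0.5653·log₂(0.5653/0.2) = 0.84739
  P(3)·log₂(P(3)/Q(3)) = 0.0315·log₂(0.0315/0.2) = -0.08400
  P(4)·log₂(P(4)/Q(4)) = 0.0625·log₂(0.0625/0.2) = -0.10488
  P(5)·log₂(P(5)/Q(5)) = 0.0127·log₂(0.0127/0.2) = -0.05051

D_KL(P||Q) = 0.23409 + 0.84739 - 0.08400 - 0.10488 - 0.05051 = 0.84209 ≈ 0.8421 bits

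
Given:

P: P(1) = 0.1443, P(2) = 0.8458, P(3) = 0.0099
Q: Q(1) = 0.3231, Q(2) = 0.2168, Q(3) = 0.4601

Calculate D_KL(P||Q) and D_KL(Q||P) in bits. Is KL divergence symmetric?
D_KL(P||Q) = 1.4385 bits, D_KL(Q||P) = 2.4982 bits. No, KL divergence is not symmetric.

D_KL(P||Q) = Σ P(x) log₂(P(x)/Q(x))

Computing term by term:
  P(1)·log₂(P(1)/Q(1)) = 0.1443·log₂(0.1443/0.3231) = -0.16781
  P(2)·log₂(P(2)/Q(2)) = 0.8458·log₂(0.8458/0.2168) = 1.66111
  P(3)·log₂(P(3)/Q(3)) = 0.0099·log₂(0.0099/0.4601) = -0.05483

D_KL(P||Q) = -0.16781 + 1.66111 - 0.05483 = 1.43847 ≈ 1.4385 bits

D_KL(Q||P) = Σ Q(x) log₂(Q(x)/P(x))

Computing term by term:
  Q(1)·log₂(Q(1)/P(1)) = 0.3231·log₂(0.3231/0.1443) = 0.37574
  Q(2)·log₂(Q(2)/P(2)) = 0.2168·log₂(0.2168/0.8458) = -0.42578
  Q(3)·log₂(Q(3)/P(3)) = 0.4601·log₂(0.4601/0.0099) = 2.54821

D_KL(Q||P) = 0.37574 - 0.42578 + 2.54821 = 2.49817 ≈ 2.4982 bits

These are NOT equal (difference: 1.0597 bits). KL divergence is asymmetric: D_KL(P||Q) ≠ D_KL(Q||P) in general.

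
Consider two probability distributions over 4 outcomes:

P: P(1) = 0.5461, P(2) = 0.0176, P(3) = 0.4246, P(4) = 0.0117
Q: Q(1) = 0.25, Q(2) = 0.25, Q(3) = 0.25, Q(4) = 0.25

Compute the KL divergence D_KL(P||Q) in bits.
0.8210 bits

D_KL(P||Q) = Σ P(x) log₂(P(x)/Q(x))

Computing term by term:
  P(1)·log₂(P(1)/Q(1)) = 0.5461·log₂(0.5461/0.25) = 0.61558
  P(2)·log₂(P(2)/Q(2)) = 0.0176·log₂(0.0176/0.25) = -0.06738
  P(3)·log₂(P(3)/Q(3)) = 0.4246·log₂(0.4246/0.25) = 0.32447
  P(4)·log₂(P(4)/Q(4)) = 0.0117·log₂(0.0117/0.25) = -0.05168

D_KL(P||Q) = 0.61558 - 0.06738 + 0.32447 - 0.05168 = 0.82099 ≈ 0.8210 bits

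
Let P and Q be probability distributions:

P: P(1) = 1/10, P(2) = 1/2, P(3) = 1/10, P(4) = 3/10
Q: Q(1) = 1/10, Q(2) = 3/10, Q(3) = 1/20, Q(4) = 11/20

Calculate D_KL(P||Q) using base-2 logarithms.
0.2061 bits

D_KL(P||Q) = Σ P(x) log₂(P(x)/Q(x))

Computing term by term:
  P(1)·log₂(P(1)/Q(1)) = (1/10)·log₂((1/10)/(1/10)) = 0.00000
  P(2)·log₂(P(2)/Q(2)) = (1/2)·log₂((1/2)/(3/10)) = 0.36848
  P(3)·log₂(P(3)/Q(3)) = (1/10)·log₂((1/10)/(1/20)) = 0.10000
  P(4)·log₂(P(4)/Q(4)) = (3/10)·log₂((3/10)/(11/20)) = -0.26234

D_KL(P||Q) = 0.00000 + 0.36848 + 0.10000 - 0.26234 = 0.20614 ≈ 0.2061 bits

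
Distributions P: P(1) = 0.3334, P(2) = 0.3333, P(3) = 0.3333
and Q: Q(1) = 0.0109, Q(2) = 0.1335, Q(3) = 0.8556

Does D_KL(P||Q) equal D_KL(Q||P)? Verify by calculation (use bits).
D_KL(P||Q) = 1.6319 bits, D_KL(Q||P) = 0.9337 bits. No — D_KL(P||Q) ≠ D_KL(Q||P) for this pair.

D_KL(P||Q) = Σ P(x) log₂(P(x)/Q(x))

Computing term by term:
  P(1)·log₂(P(1)/Q(1)) = 0.3334·log₂(0.3334/0.0109) = 1.64528
  P(2)·log₂(P(2)/Q(2)) = 0.3333·log₂(0.3333/0.1335) = 0.43995
  P(3)·log₂(P(3)/Q(3)) = 0.3333·log₂(0.3333/0.8556) = -0.45333

D_KL(P||Q) = 1.64528 + 0.43995 - 0.45333 = 1.63190 ≈ 1.6319 bits

D_KL(Q||P) = Σ Q(x) log₂(Q(x)/P(x))

Computing term by term:
  Q(1)·log₂(Q(1)/P(1)) = 0.0109·log₂(0.0109/0.3334) = -0.05379
  Q(2)·log₂(Q(2)/P(2)) = 0.1335·log₂(0.1335/0.3333) = -0.17622
  Q(3)·log₂(Q(3)/P(3)) = 0.8556·log₂(0.8556/0.3333) = 1.16371

D_KL(Q||P) = -0.05379 - 0.17622 + 1.16371 = 0.93370 ≈ 0.9337 bits

These are NOT equal (difference: 0.6982 bits). KL divergence is asymmetric: D_KL(P||Q) ≠ D_KL(Q||P) in general.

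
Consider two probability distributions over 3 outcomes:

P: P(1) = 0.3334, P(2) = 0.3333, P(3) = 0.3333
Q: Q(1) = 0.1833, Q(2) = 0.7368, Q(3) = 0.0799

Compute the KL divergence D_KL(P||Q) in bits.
0.5931 bits

D_KL(P||Q) = Σ P(x) log₂(P(x)/Q(x))

Computing term by term:
  P(1)·log₂(P(1)/Q(1)) = 0.3334·log₂(0.3334/0.1833) = 0.28774
  P(2)·log₂(P(2)/Q(2)) = 0.3333·log₂(0.3333/0.7368) = -0.38145
  P(3)·log₂(P(3)/Q(3)) = 0.3333·log₂(0.3333/0.0799) = 0.68678

D_KL(P||Q) = 0.28774 - 0.38145 + 0.68678 = 0.59307 ≈ 0.5931 bits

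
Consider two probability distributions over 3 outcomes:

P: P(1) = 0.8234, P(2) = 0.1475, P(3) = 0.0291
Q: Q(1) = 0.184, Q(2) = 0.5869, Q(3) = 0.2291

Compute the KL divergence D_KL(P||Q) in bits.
1.3996 bits

D_KL(P||Q) = Σ P(x) log₂(P(x)/Q(x))

Computing term by term:
  P(1)·log₂(P(1)/Q(1)) = 0.8234·log₂(0.8234/0.184) = 1.78010
  P(2)·log₂(P(2)/Q(2)) = 0.1475·log₂(0.1475/0.5869) = -0.29388
  P(3)·log₂(P(3)/Q(3)) = 0.0291·log₂(0.0291/0.2291) = -0.08663

D_KL(P||Q) = 1.78010 - 0.29388 - 0.08663 = 1.39959 ≈ 1.3996 bits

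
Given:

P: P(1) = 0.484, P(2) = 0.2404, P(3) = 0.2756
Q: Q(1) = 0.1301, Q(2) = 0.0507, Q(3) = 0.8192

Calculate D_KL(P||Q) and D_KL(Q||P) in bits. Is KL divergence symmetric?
D_KL(P||Q) = 1.0240 bits, D_KL(Q||P) = 0.9271 bits. No, KL divergence is not symmetric.

D_KL(P||Q) = Σ P(x) log₂(P(x)/Q(x))

Computing term by term:
  P(1)·log₂(P(1)/Q(1)) = 0.484·log₂(0.484/0.1301) = 0.91737
  P(2)·log₂(P(2)/Q(2)) = 0.2404·log₂(0.2404/0.0507) = 0.53979
  P(3)·log₂(P(3)/Q(3)) = 0.2756·log₂(0.2756/0.8192) = -0.43314

D_KL(P||Q) = 0.91737 + 0.53979 - 0.43314 = 1.02402 ≈ 1.0240 bits

D_KL(Q||P) = Σ Q(x) log₂(Q(x)/P(x))

Computing term by term:
  Q(1)·log₂(Q(1)/P(1)) = 0.1301·log₂(0.1301/0.484) = -0.24659
  Q(2)·log₂(Q(2)/P(2)) = 0.0507·log₂(0.0507/0.2404) = -0.11384
  Q(3)·log₂(Q(3)/P(3)) = 0.8192·log₂(0.8192/0.2756) = 1.28749

D_KL(Q||P) = -0.24659 - 0.11384 + 1.28749 = 0.92706 ≈ 0.9271 bits

These are NOT equal (difference: 0.0969 bits). KL divergence is asymmetric: D_KL(P||Q) ≠ D_KL(Q||P) in general.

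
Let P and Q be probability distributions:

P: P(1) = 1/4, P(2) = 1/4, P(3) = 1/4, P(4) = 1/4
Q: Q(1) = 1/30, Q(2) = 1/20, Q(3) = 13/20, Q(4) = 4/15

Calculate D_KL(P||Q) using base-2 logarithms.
0.9393 bits

D_KL(P||Q) = Σ P(x) log₂(P(x)/Q(x))

Computing term by term:
  P(1)·log₂(P(1)/Q(1)) = (1/4)·log₂((1/4)/(1/30)) = 0.72672
  P(2)·log₂(P(2)/Q(2)) = (1/4)·log₂((1/4)/(1/20)) = 0.58048
  P(3)·log₂(P(3)/Q(3)) = (1/4)·log₂((1/4)/(13/20)) = -0.34463
  P(4)·log₂(P(4)/Q(4)) = (1/4)·log₂((1/4)/(4/15)) = -0.02328

D_KL(P||Q) = 0.72672 + 0.58048 - 0.34463 - 0.02328 = 0.93929 ≈ 0.9393 bits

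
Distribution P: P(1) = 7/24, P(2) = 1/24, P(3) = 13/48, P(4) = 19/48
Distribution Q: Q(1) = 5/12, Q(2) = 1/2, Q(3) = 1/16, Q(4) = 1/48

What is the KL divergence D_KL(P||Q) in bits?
1.9550 bits

D_KL(P||Q) = Σ P(x) log₂(P(x)/Q(x))

Computing term by term:
  P(1)·log₂(P(1)/Q(1)) = (7/24)·log₂((7/24)/(5/12)) = -0.15008
  P(2)·log₂(P(2)/Q(2)) = (1/24)·log₂((1/24)/(1/2)) = -0.14937
  P(3)·log₂(P(3)/Q(3)) = (13/48)·log₂((13/48)/(1/16)) = 0.57294
  P(4)·log₂(P(4)/Q(4)) = (19/48)·log₂((19/48)/(1/48)) = 1.68147

D_KL(P||Q) = -0.15008 - 0.14937 + 0.57294 + 1.68147 = 1.95496 ≈ 1.9550 bits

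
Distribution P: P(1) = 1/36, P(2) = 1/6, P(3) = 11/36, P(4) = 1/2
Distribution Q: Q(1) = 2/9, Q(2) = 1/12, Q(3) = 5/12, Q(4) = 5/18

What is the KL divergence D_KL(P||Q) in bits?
0.3706 bits

D_KL(P||Q) = Σ P(x) log₂(P(x)/Q(x))

Computing term by term:
  P(1)·log₂(P(1)/Q(1)) = (1/36)·log₂((1/36)/(2/9)) = -0.08333
  P(2)·log₂(P(2)/Q(2)) = (1/6)·log₂((1/6)/(1/12)) = 0.16667
  P(3)·log₂(P(3)/Q(3)) = (11/36)·log₂((11/36)/(5/12)) = -0.13672
  P(4)·log₂(P(4)/Q(4)) = (1/2)·log₂((1/2)/(5/18)) = 0.42400

D_KL(P||Q) = -0.08333 + 0.16667 - 0.13672 + 0.42400 = 0.37062 ≈ 0.3706 bits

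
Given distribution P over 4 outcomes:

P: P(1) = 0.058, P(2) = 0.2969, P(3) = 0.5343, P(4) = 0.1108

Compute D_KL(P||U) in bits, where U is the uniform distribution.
0.4068 bits

U(i) = 1/4 for all i

D_KL(P||U) = Σ P(x) log₂(P(x) / (1/4))
           = Σ P(x) log₂(P(x)) + log₂(4)
           = log₂(4) - H(P)

H(P) = -Σ P(x) log₂(P(x)):
  -P(1)·log₂(P(1)) = -(0.058)·log₂(0.058) = 0.23825
  -P(2)·log₂(P(2)) = -(0.2969)·log₂(0.2969) = 0.52015
  -P(3)·log₂(P(3)) = -(0.5343)·log₂(0.5343) = 0.48316
  -P(4)·log₂(P(4)) = -(0.1108)·log₂(0.1108) = 0.35168
H(P) = 0.23825 + 0.52015 + 0.48316 + 0.35168 = 1.59324 bits

log₂(4) = 2.00000 bits

D_KL(P||U) = 2.00000 - 1.59324 = 0.40676 ≈ 0.4068 bits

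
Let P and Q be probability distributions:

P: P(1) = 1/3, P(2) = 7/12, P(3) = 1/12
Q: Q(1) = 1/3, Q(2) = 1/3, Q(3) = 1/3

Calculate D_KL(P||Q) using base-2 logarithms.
0.3043 bits

D_KL(P||Q) = Σ P(x) log₂(P(x)/Q(x))

Computing term by term:
  P(1)·log₂(P(1)/Q(1)) = (1/3)·log₂((1/3)/(1/3)) = 0.00000
  P(2)·log₂(P(2)/Q(2)) = (7/12)·log₂((7/12)/(1/3)) = 0.47096
  P(3)·log₂(P(3)/Q(3)) = (1/12)·log₂((1/12)/(1/3)) = -0.16667

D_KL(P||Q) = 0.00000 + 0.47096 - 0.16667 = 0.30429 ≈ 0.3043 bits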